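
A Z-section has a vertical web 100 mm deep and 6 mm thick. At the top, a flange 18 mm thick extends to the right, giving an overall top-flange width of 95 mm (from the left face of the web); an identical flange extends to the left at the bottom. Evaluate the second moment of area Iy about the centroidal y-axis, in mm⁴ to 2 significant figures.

Split into non-overlapping primitives; take the origin at the lower-left of the bounding box.
Web: 6 × 100, A = 600 mm², x = 92 mm, Ī = 1 800 mm⁴.
Top flange (beyond web): 89 × 18, A = 1 602 mm², x = 139.5 mm, Ī = 1 057 454 mm⁴.
Bottom flange (beyond web): 89 × 18, A = 1 602 mm², x = 44.5 mm, Ī = 1 057 454 mm⁴.
Centroid: x̄ = ΣA·x / ΣA = 92 mm.
Transfer each piece to the centroidal y-axis using Ī + A·d² with d = x − 92:
  web: d = 0 mm → contributes +1 800 mm⁴
  top flange (beyond web): d = 47.5 mm → contributes +4 671 966 mm⁴
  bottom flange (beyond web): d = -47.5 mm → contributes +4 671 966 mm⁴
Total I = 9 345 732 mm⁴.

Iy ≈ 9.3 × 10⁶ mm⁴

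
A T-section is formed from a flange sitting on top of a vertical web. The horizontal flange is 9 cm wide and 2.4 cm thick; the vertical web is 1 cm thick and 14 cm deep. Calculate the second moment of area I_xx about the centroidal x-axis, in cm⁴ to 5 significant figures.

I_xx ≈ 810.20 cm⁴

Decompose the section into non-overlapping parts with the origin at the bottom-left of its bounding rectangle.
Flange: 9 × 2.4, A = 21.6 cm², y = 15.2 cm, Ī = 10.368 cm⁴.
Web: 1 × 14, A = 14 cm², y = 7 cm, Ī = 228.6667 cm⁴.
Centroid: ȳ = ΣA·y / ΣA = 11.97528 cm.
Transfer each piece to the centroidal x-axis using Ī + A·d² with d = y − 11.97528:
  flange: d = 3.224719 cm → contributes +234.9824 cm⁴
  web: d = -4.975281 cm → contributes +575.2145 cm⁴
Total I = 810.1969 cm⁴.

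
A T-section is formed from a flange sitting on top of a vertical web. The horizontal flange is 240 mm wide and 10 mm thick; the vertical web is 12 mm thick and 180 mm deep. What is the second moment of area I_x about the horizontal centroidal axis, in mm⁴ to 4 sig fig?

I_x ≈ 1.611 × 10⁷ mm⁴

Break the section into simple shapes (no overlaps), measuring from the bottom-left corner of the bounding box.
Flange: 240 × 10, A = 2 400 mm², y = 185 mm, Ī = 20 000 mm⁴.
Web: 12 × 180, A = 2 160 mm², y = 90 mm, Ī = 5 832 000 mm⁴.
Centroid: ȳ = ΣA·y / ΣA = 140 mm.
Transfer each piece to the horizontal centroidal axis using Ī + A·d² with d = y − 140:
  flange: d = 45 mm → contributes +4 880 000 mm⁴
  web: d = -50 mm → contributes +11 232 000 mm⁴
Total I = 16 112 000 mm⁴.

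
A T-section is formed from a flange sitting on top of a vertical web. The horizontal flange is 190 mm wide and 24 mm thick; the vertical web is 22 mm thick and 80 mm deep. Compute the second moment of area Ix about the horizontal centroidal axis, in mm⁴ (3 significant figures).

Treat the section as a set of non-overlapping primitives; coordinates are from the bounding-box lower-left.
Flange: 190 × 24, A = 4 560 mm², y = 92 mm, Ī = 218 880 mm⁴.
Web: 22 × 80, A = 1 760 mm², y = 40 mm, Ī = 938 667 mm⁴.
Centroid: ȳ = ΣA·y / ΣA = 77.519 mm.
Transfer each piece to the horizontal centroidal axis using Ī + A·d² with d = y − 77.519:
  flange: d = 14.481 mm → contributes +1 175 111 mm⁴
  web: d = -37.519 mm → contributes +3 416 174 mm⁴
Total I = 4 591 284 mm⁴.

Ix ≈ 4.59 × 10⁶ mm⁴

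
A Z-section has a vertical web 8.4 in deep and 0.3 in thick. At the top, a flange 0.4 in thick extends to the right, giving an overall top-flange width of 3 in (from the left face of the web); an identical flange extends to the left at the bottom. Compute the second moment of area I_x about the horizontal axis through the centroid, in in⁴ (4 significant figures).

I_x ≈ 49.41 in⁴

Split into non-overlapping primitives; take the origin at the lower-left of the bounding box.
Web: 0.3 × 8.4, A = 2.52 in², y = 4.2 in, Ī = 14.8176 in⁴.
Top flange (beyond web): 2.7 × 0.4, A = 1.08 in², y = 8.2 in, Ī = 0.0144 in⁴.
Bottom flange (beyond web): 2.7 × 0.4, A = 1.08 in², y = 0.2 in, Ī = 0.0144 in⁴.
Centroid: ȳ = ΣA·y / ΣA = 4.2 in.
Transfer each piece to the horizontal axis through the centroid using Ī + A·d² with d = y − 4.2:
  web: d = 0 in → contributes +14.8176 in⁴
  top flange (beyond web): d = 4 in → contributes +17.2944 in⁴
  bottom flange (beyond web): d = -4 in → contributes +17.2944 in⁴
Total I = 49.4064 in⁴.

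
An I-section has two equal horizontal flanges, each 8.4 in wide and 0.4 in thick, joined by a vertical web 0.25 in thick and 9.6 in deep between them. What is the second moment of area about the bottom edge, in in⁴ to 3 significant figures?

Break the section into simple shapes (no overlaps), measuring from the bottom-left corner of the bounding box.
Bottom flange: 8.4 × 0.4, A = 3.36 in², y = 0.2 in, Ī = 0.0448 in⁴.
Web: 0.25 × 9.6, A = 2.4 in², y = 5.2 in, Ī = 18.432 in⁴.
Top flange: 8.4 × 0.4, A = 3.36 in², y = 10.2 in, Ī = 0.0448 in⁴.
Transfer each piece to the bottom edge using Ī + A·d² with d = y − 0:
  bottom flange: d = 0.2 in → contributes +0.1792 in⁴
  web: d = 5.2 in → contributes +83.328 in⁴
  top flange: d = 10.2 in → contributes +349.62 in⁴
Total I = 433.13 in⁴.

I_base ≈ 433 in⁴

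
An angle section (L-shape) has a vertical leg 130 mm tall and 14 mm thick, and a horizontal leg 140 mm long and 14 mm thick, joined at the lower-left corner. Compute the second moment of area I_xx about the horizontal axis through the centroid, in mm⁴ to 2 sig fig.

Break the section into simple shapes (no overlaps), measuring from the bottom-left corner of the bounding box.
Vertical leg: 14 × 130, A = 1 820 mm², y = 65 mm, Ī = 2 563 167 mm⁴.
Horizontal leg (remainder): 126 × 14, A = 1 764 mm², y = 7 mm, Ī = 28 812 mm⁴.
Centroid: ȳ = ΣA·y / ΣA = 36.45 mm.
Transfer each piece to the horizontal axis through the centroid using Ī + A·d² with d = y − 36.45:
  vertical leg: d = 28.55 mm → contributes +4 046 328 mm⁴
  horizontal leg (remainder): d = -29.45 mm → contributes +1 559 058 mm⁴
Total I = 5 605 387 mm⁴.

I_xx ≈ 5.6 × 10⁶ mm⁴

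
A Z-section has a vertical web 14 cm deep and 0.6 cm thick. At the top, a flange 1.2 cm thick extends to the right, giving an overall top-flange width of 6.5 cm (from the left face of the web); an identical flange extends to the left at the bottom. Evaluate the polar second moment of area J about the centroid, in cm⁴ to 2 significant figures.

J ≈ 910 cm⁴

Treat the section as a set of non-overlapping primitives; coordinates are from the bounding-box lower-left.
Web: 0.6 × 14, A = 8.4 cm², y = 7 cm, Ī = 137.2 cm⁴.
Top flange (beyond web): 5.9 × 1.2, A = 7.08 cm², y = 13.4 cm, Ī = 0.8496 cm⁴.
Bottom flange (beyond web): 5.9 × 1.2, A = 7.08 cm², y = 0.6 cm, Ī = 0.8496 cm⁴.
Centroid: ȳ = ΣA·y / ΣA = 7 cm.
Transfer each piece to the centroidal x-axis using Ī + A·d² with d = y − 7:
  web: d = 0 cm → contributes +137.2 cm⁴
  top flange (beyond web): d = 6.4 cm → contributes +290.8 cm⁴
  bottom flange (beyond web): d = -6.4 cm → contributes +290.8 cm⁴
Total I = 718.9 cm⁴.
For the y-axis: x̄ = 6.2 cm.
Repeating about the centroidal y-axis gives I_y = 190.9 cm⁴.
Polar second moment: J = I_x + I_y = 909.8 cm⁴.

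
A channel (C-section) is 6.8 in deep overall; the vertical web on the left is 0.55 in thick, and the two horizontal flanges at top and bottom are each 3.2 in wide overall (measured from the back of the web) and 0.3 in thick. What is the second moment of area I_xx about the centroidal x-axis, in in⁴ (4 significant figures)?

I_xx ≈ 31.22 in⁴

Treat the section as a set of non-overlapping primitives; coordinates are from the bounding-box lower-left.
Web: 0.55 × 6.8, A = 3.74 in², y = 3.4 in, Ī = 14.4115 in⁴.
Top flange (beyond web): 2.65 × 0.3, A = 0.795 in², y = 6.65 in, Ī = 0.0059625 in⁴.
Bottom flange (beyond web): 2.65 × 0.3, A = 0.795 in², y = 0.15 in, Ī = 0.0059625 in⁴.
By symmetry the centroid is at mid-height, ȳ = 3.4 in.
Transfer each piece to the centroidal x-axis using Ī + A·d² with d = y − 3.4:
  web: d = 0 in → contributes +14.4115 in⁴
  top flange (beyond web): d = 3.25 in → contributes +8.40315 in⁴
  bottom flange (beyond web): d = -3.25 in → contributes +8.40315 in⁴
Total I = 31.2178 in⁴.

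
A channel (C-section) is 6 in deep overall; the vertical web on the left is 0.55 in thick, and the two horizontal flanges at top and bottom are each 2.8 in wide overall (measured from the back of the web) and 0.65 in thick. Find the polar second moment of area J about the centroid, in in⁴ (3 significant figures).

J ≈ 35.3 in⁴

Break the section into simple shapes (no overlaps), measuring from the bottom-left corner of the bounding box.
Web: 0.55 × 6, A = 3.3 in², y = 3 in, Ī = 9.9 in⁴.
Top flange (beyond web): 2.25 × 0.65, A = 1.4625 in², y = 5.675 in, Ī = 0.051492 in⁴.
Bottom flange (beyond web): 2.25 × 0.65, A = 1.4625 in², y = 0.325 in, Ī = 0.051492 in⁴.
By symmetry the centroid is at mid-height, ȳ = 3 in.
Transfer each piece to the centroidal x-axis using Ī + A·d² with d = y − 3:
  web: d = 0 in → contributes +9.9 in⁴
  top flange (beyond web): d = 2.675 in → contributes +10.517 in⁴
  bottom flange (beyond web): d = -2.675 in → contributes +10.517 in⁴
Total I = 30.933 in⁴.
For the y-axis: x̄ = 0.93283 in.
Repeating about the centroidal y-axis gives I_y = 4.3564 in⁴.
Polar second moment: J = I_x + I_y = 35.29 in⁴.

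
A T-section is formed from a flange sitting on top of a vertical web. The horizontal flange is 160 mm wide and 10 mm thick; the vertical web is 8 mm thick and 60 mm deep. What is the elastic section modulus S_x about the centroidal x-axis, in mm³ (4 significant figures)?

S_x ≈ 1.071 × 10⁴ mm³

Split into non-overlapping primitives; take the origin at the lower-left of the bounding box.
Flange: 160 × 10, A = 1 600 mm², y = 65 mm, Ī = 13333.3 mm⁴.
Web: 8 × 60, A = 480 mm², y = 30 mm, Ī = 144 000 mm⁴.
Centroid: ȳ = ΣA·y / ΣA = 56.9231 mm.
Transfer each piece to the centroidal x-axis using Ī + A·d² with d = y − 56.9231:
  flange: d = 8.07692 mm → contributes +117 712 mm⁴
  web: d = -26.9231 mm → contributes +491 929 mm⁴
Total I = 609 641 mm⁴.
Extreme fibre distance c = 56.9231 mm; S = I/c = 10709.9 mm³.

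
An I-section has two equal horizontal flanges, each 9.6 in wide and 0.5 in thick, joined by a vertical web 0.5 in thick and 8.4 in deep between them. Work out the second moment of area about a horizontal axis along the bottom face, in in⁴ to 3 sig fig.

I_base ≈ 520 in⁴

Decompose the section into non-overlapping parts with the origin at the bottom-left of its bounding rectangle.
Bottom flange: 9.6 × 0.5, A = 4.8 in², y = 0.25 in, Ī = 0.1 in⁴.
Web: 0.5 × 8.4, A = 4.2 in², y = 4.7 in, Ī = 24.696 in⁴.
Top flange: 9.6 × 0.5, A = 4.8 in², y = 9.15 in, Ī = 0.1 in⁴.
Transfer each piece to the bottom edge using Ī + A·d² with d = y − 0:
  bottom flange: d = 0.25 in → contributes +0.4 in⁴
  web: d = 4.7 in → contributes +117.47 in⁴
  top flange: d = 9.15 in → contributes +401.97 in⁴
Total I = 519.84 in⁴.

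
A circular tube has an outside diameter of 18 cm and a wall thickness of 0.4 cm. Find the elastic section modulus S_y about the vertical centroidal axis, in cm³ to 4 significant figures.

S_y ≈ 95.20 cm³

Decompose the section into non-overlapping parts with the origin at the bottom-left of its bounding rectangle.
Outer circle: ⌀18, A = 254.469 cm², x = 9 cm, Ī = 5 153 cm⁴.
Bore (subtracted): ⌀17.2, A = 232.352 cm², x = 9 cm, Ī = 4296.19 cm⁴.
By symmetry the centroid is at mid-width, x̄ = 9 cm.
All pieces are centred on the vertical centroidal axis, so I = ΣĪ (holes subtracted) = 856.805 cm⁴.
Extreme fibre distance c = 9 cm; S = I/c = 95.2006 cm³.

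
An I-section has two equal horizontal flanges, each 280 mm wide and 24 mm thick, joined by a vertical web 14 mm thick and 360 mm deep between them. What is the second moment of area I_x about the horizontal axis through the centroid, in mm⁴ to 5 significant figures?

Treat the section as a set of non-overlapping primitives; coordinates are from the bounding-box lower-left.
Bottom flange: 280 × 24, A = 6 720 mm², y = 12 mm, Ī = 322 560 mm⁴.
Web: 14 × 360, A = 5 040 mm², y = 204 mm, Ī = 54 432 000 mm⁴.
Top flange: 280 × 24, A = 6 720 mm², y = 396 mm, Ī = 322 560 mm⁴.
By symmetry the centroid is at mid-height, ȳ = 204 mm.
Transfer each piece to the horizontal axis through the centroid using Ī + A·d² with d = y − 204:
  bottom flange: d = -192 mm → contributes +248 048 640 mm⁴
  web: d = 0 mm → contributes +54 432 000 mm⁴
  top flange: d = 192 mm → contributes +248 048 640 mm⁴
Total I = 550 529 280 mm⁴.

I_x ≈ 5.5053 × 10⁸ mm⁴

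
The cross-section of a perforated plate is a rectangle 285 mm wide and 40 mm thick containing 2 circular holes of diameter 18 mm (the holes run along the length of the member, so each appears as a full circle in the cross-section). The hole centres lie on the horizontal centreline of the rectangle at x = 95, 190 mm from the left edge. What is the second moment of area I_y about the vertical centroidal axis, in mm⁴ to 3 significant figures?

Split into non-overlapping primitives; take the origin at the lower-left of the bounding box.
Plate: 285 × 40, A = 11 400 mm², x = 142.5 mm, Ī = 77 163 750 mm⁴.
Hole 1 (subtracted): ⌀18, A = 254.47 mm², x = 95 mm, Ī = 5 153 mm⁴.
Hole 2 (subtracted): ⌀18, A = 254.47 mm², x = 190 mm, Ī = 5 153 mm⁴.
By symmetry the centroid is at mid-width, x̄ = 142.5 mm.
Transfer each piece to the vertical centroidal axis using Ī + A·d² with d = x − 142.5:
  plate: d = 0 mm → contributes +77 163 750 mm⁴
  hole 1: d = -47.5 mm → contributes −579 299 mm⁴
  hole 2: d = 47.5 mm → contributes −579 299 mm⁴
Total I = 76 005 153 mm⁴.

I_y ≈ 7.60 × 10⁷ mm⁴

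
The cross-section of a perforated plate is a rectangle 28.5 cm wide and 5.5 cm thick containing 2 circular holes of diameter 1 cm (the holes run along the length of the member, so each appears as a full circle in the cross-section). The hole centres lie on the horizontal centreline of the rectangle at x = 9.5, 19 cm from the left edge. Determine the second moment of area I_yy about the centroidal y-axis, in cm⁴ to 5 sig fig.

Treat the section as a set of non-overlapping primitives; coordinates are from the bounding-box lower-left.
Plate: 28.5 × 5.5, A = 156.75 cm², x = 14.25 cm, Ī = 10610.02 cm⁴.
Hole 1 (subtracted): ⌀1, A = 0.7853982 cm², x = 9.5 cm, Ī = 0.04908739 cm⁴.
Hole 2 (subtracted): ⌀1, A = 0.7853982 cm², x = 19 cm, Ī = 0.04908739 cm⁴.
By symmetry the centroid is at mid-width, x̄ = 14.25 cm.
Transfer each piece to the centroidal y-axis using Ī + A·d² with d = x − 14.25:
  plate: d = 0 cm → contributes +10610.02 cm⁴
  hole 1: d = -4.75 cm → contributes −17.76963 cm⁴
  hole 2: d = 4.75 cm → contributes −17.76963 cm⁴
Total I = 10574.48 cm⁴.

I_yy ≈ 1.0574 × 10⁴ cm⁴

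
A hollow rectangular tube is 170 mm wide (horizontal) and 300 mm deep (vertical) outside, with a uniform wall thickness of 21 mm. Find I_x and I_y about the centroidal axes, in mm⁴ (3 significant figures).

I_x ≈ 1.99 × 10⁸ mm⁴, I_y ≈ 7.77 × 10⁷ mm⁴

Treat the section as a set of non-overlapping primitives; coordinates are from the bounding-box lower-left.
Outer rectangle: 170 × 300, A = 51 000 mm², y = 150 mm, Ī = 382 500 000 mm⁴.
Inner void (subtracted): 128 × 258, A = 33 024 mm², y = 150 mm, Ī = 183 184 128 mm⁴.
By symmetry the centroid is at mid-height, ȳ = 150 mm.
All pieces are centred on the centroidal x-axis, so I = ΣĪ (holes subtracted) = 199 315 872 mm⁴.
Repeating about the centroidal y-axis gives I_y = 77 736 232 mm⁴.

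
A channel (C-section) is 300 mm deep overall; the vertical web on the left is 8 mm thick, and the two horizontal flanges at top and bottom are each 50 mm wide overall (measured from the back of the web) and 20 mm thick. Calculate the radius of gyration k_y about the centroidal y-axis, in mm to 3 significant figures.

k_y ≈ 14.7 mm

Treat the section as a set of non-overlapping primitives; coordinates are from the bounding-box lower-left.
Web: 8 × 300, A = 2 400 mm², x = 4 mm, Ī = 12 800 mm⁴.
Top flange (beyond web): 42 × 20, A = 840 mm², x = 29 mm, Ī = 123 480 mm⁴.
Bottom flange (beyond web): 42 × 20, A = 840 mm², x = 29 mm, Ī = 123 480 mm⁴.
Centroid: x̄ = ΣA·x / ΣA = 14.294 mm.
Transfer each piece to the centroidal y-axis using Ī + A·d² with d = x − 14.294:
  web: d = -10.294 mm → contributes +267 125 mm⁴
  top flange (beyond web): d = 14.706 mm → contributes +305 141 mm⁴
  bottom flange (beyond web): d = 14.706 mm → contributes +305 141 mm⁴
Total I = 877 407 mm⁴.
Radius of gyration: k = √(I/A) = √(877 407 / 4 080) = 14.665 mm.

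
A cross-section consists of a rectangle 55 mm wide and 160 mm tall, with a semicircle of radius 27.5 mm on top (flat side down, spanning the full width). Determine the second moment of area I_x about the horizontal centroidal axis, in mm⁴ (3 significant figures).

I_x ≈ 2.76 × 10⁷ mm⁴

Split into non-overlapping primitives; take the origin at the lower-left of the bounding box.
Rectangular body: 55 × 160, A = 8 800 mm², y = 80 mm, Ī = 18 773 333 mm⁴.
Semicircular cap: semicircle r = 27.5, A = 1187.9 mm², y = 171.67 mm, Ī = 62 772 mm⁴.
Centroid: ȳ = ΣA·y / ΣA = 90.903 mm.
Transfer each piece to the horizontal centroidal axis using Ī + A·d² with d = y − 90.903:
  rectangular body: d = -10.903 mm → contributes +19 819 428 mm⁴
  semicircular cap: d = 80.768 mm → contributes +7 812 176 mm⁴
Total I = 27 631 604 mm⁴.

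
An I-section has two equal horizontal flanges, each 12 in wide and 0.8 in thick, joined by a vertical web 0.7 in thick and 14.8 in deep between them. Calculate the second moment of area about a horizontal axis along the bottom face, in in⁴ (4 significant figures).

Break the section into simple shapes (no overlaps), measuring from the bottom-left corner of the bounding box.
Bottom flange: 12 × 0.8, A = 9.6 in², y = 0.4 in, Ī = 0.512 in⁴.
Web: 0.7 × 14.8, A = 10.36 in², y = 8.2 in, Ī = 189.105 in⁴.
Top flange: 12 × 0.8, A = 9.6 in², y = 16 in, Ī = 0.512 in⁴.
Transfer each piece to a horizontal axis along the bottom face using Ī + A·d² with d = y − 0:
  bottom flange: d = 0.4 in → contributes +2.048 in⁴
  web: d = 8.2 in → contributes +885.711 in⁴
  top flange: d = 16 in → contributes +2458.11 in⁴
Total I = 3345.87 in⁴.

I_base ≈ 3346 in⁴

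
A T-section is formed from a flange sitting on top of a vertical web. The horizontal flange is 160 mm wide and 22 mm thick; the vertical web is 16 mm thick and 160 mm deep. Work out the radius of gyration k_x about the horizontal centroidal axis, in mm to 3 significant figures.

k_x ≈ 54.2 mm

Split into non-overlapping primitives; take the origin at the lower-left of the bounding box.
Flange: 160 × 22, A = 3 520 mm², y = 171 mm, Ī = 141 973 mm⁴.
Web: 16 × 160, A = 2 560 mm², y = 80 mm, Ī = 5 461 333 mm⁴.
Centroid: ȳ = ΣA·y / ΣA = 132.68 mm.
Transfer each piece to the horizontal centroidal axis using Ī + A·d² with d = y − 132.68:
  flange: d = 38.316 mm → contributes +5 309 684 mm⁴
  web: d = -52.684 mm → contributes +12 566 936 mm⁴
Total I = 17 876 620 mm⁴.
Radius of gyration: k = √(I/A) = √(17 876 620 / 6 080) = 54.224 mm.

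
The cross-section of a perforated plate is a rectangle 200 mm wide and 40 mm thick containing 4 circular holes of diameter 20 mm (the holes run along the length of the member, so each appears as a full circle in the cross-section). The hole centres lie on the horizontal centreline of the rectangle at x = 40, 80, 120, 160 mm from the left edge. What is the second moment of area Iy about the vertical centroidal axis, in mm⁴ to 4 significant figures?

Iy ≈ 2.412 × 10⁷ mm⁴

Split into non-overlapping primitives; take the origin at the lower-left of the bounding box.
Plate: 200 × 40, A = 8 000 mm², x = 100 mm, Ī = 26 666 667 mm⁴.
Hole 1 (subtracted): ⌀20, A = 314.159 mm², x = 40 mm, Ī = 7853.98 mm⁴.
Hole 2 (subtracted): ⌀20, A = 314.159 mm², x = 80 mm, Ī = 7853.98 mm⁴.
Hole 3 (subtracted): ⌀20, A = 314.159 mm², x = 120 mm, Ī = 7853.98 mm⁴.
Hole 4 (subtracted): ⌀20, A = 314.159 mm², x = 160 mm, Ī = 7853.98 mm⁴.
By symmetry the centroid is at mid-width, x̄ = 100 mm.
Transfer each piece to the vertical centroidal axis using Ī + A·d² with d = x − 100:
  plate: d = 0 mm → contributes +26 666 667 mm⁴
  hole 1: d = -60 mm → contributes −1 138 827 mm⁴
  hole 2: d = -20 mm → contributes −133 518 mm⁴
  hole 3: d = 20 mm → contributes −133 518 mm⁴
  hole 4: d = 60 mm → contributes −1 138 827 mm⁴
Total I = 24 121 977 mm⁴.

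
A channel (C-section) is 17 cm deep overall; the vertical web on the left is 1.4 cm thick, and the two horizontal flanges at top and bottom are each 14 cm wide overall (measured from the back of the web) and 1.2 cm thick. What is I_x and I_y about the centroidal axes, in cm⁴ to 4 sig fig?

Break the section into simple shapes (no overlaps), measuring from the bottom-left corner of the bounding box.
Web: 1.4 × 17, A = 23.8 cm², y = 8.5 cm, Ī = 573.183 cm⁴.
Top flange (beyond web): 12.6 × 1.2, A = 15.12 cm², y = 16.4 cm, Ī = 1.8144 cm⁴.
Bottom flange (beyond web): 12.6 × 1.2, A = 15.12 cm², y = 0.6 cm, Ī = 1.8144 cm⁴.
By symmetry the centroid is at mid-height, ȳ = 8.5 cm.
Transfer each piece to the centroidal x-axis using Ī + A·d² with d = y − 8.5:
  web: d = 0 cm → contributes +573.183 cm⁴
  top flange (beyond web): d = 7.9 cm → contributes +945.454 cm⁴
  bottom flange (beyond web): d = -7.9 cm → contributes +945.454 cm⁴
Total I = 2464.09 cm⁴.
For the y-axis: x̄ = 4.6171 cm.
Repeating about the centroidal y-axis gives I_y = 1056.55 cm⁴.

I_x ≈ 2464 cm⁴, I_y ≈ 1057 cm⁴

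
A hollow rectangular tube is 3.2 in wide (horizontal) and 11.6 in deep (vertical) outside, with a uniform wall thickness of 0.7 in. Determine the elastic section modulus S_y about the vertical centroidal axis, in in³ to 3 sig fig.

S_y ≈ 16.7 in³

Decompose the section into non-overlapping parts with the origin at the bottom-left of its bounding rectangle.
Outer rectangle: 3.2 × 11.6, A = 37.12 in², x = 1.6 in, Ī = 31.676 in⁴.
Inner void (subtracted): 1.8 × 10.2, A = 18.36 in², x = 1.6 in, Ī = 4.9572 in⁴.
By symmetry the centroid is at mid-width, x̄ = 1.6 in.
All pieces are centred on the vertical centroidal axis, so I = ΣĪ (holes subtracted) = 26.719 in⁴.
Extreme fibre distance c = 1.6 in; S = I/c = 16.699 in³.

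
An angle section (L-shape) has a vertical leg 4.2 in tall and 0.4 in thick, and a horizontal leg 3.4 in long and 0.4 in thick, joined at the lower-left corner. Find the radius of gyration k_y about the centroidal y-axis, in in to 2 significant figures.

k_y ≈ 1.0 in

Break the section into simple shapes (no overlaps), measuring from the bottom-left corner of the bounding box.
Vertical leg: 0.4 × 4.2, A = 1.68 in², x = 0.2 in, Ī = 0.0224 in⁴.
Horizontal leg (remainder): 3 × 0.4, A = 1.2 in², x = 1.9 in, Ī = 0.9 in⁴.
Centroid: x̄ = ΣA·x / ΣA = 0.9083 in.
Transfer each piece to the centroidal y-axis using Ī + A·d² with d = x − 0.9083:
  vertical leg: d = -0.7083 in → contributes +0.8653 in⁴
  horizontal leg (remainder): d = 0.9917 in → contributes +2.08 in⁴
Total I = 2.945 in⁴.
Radius of gyration: k = √(I/A) = √(2.945 / 2.88) = 1.011 in.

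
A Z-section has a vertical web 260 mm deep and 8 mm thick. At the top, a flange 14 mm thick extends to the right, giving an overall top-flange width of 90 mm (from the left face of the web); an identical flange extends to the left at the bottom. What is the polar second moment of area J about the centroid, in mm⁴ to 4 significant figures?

J ≈ 5.244 × 10⁷ mm⁴

Treat the section as a set of non-overlapping primitives; coordinates are from the bounding-box lower-left.
Web: 8 × 260, A = 2 080 mm², y = 130 mm, Ī = 11 717 333 mm⁴.
Top flange (beyond web): 82 × 14, A = 1 148 mm², y = 253 mm, Ī = 18750.7 mm⁴.
Bottom flange (beyond web): 82 × 14, A = 1 148 mm², y = 7 mm, Ī = 18750.7 mm⁴.
Centroid: ȳ = ΣA·y / ΣA = 130 mm.
Transfer each piece to the centroidal x-axis using Ī + A·d² with d = y − 130:
  web: d = 0 mm → contributes +11 717 333 mm⁴
  top flange (beyond web): d = 123 mm → contributes +17 386 843 mm⁴
  bottom flange (beyond web): d = -123 mm → contributes +17 386 843 mm⁴
Total I = 46 491 019 mm⁴.
For the y-axis: x̄ = 86 mm.
Repeating about the centroidal y-axis gives I_y = 5 947 019 mm⁴.
Polar second moment: J = I_x + I_y = 52 438 037 mm⁴.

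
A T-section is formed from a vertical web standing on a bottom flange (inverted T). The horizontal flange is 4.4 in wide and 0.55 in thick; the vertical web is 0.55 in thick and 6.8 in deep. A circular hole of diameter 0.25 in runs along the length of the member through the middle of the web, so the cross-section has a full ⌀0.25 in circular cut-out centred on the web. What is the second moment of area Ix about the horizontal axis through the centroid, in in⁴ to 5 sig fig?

Ix ≈ 34.213 in⁴

Decompose the section into non-overlapping parts with the origin at the bottom-left of its bounding rectangle.
Flange: 4.4 × 0.55, A = 2.42 in², y = 0.275 in, Ī = 0.06100417 in⁴.
Web: 0.55 × 6.8, A = 3.74 in², y = 3.95 in, Ī = 14.41147 in⁴.
Hole (subtracted): ⌀0.25, A = 0.04908739 in², y = 3.95 in, Ī = 0.0001917476 in⁴.
Centroid: ȳ = ΣA·y / ΣA = 2.494653 in.
Transfer each piece to the horizontal axis through the centroid using Ī + A·d² with d = y − 2.494653:
  flange: d = -2.219653 in → contributes +11.984 in⁴
  web: d = 1.455347 in → contributes +22.33292 in⁴
  hole: d = 1.455347 in → contributes −0.1041606 in⁴
Total I = 34.21276 in⁴.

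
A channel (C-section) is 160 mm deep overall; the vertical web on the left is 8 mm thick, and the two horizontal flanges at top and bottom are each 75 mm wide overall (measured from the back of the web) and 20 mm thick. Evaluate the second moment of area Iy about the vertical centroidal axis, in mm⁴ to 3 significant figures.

Break the section into simple shapes (no overlaps), measuring from the bottom-left corner of the bounding box.
Web: 8 × 160, A = 1 280 mm², x = 4 mm, Ī = 6826.7 mm⁴.
Top flange (beyond web): 67 × 20, A = 1 340 mm², x = 41.5 mm, Ī = 501 272 mm⁴.
Bottom flange (beyond web): 67 × 20, A = 1 340 mm², x = 41.5 mm, Ī = 501 272 mm⁴.
Centroid: x̄ = ΣA·x / ΣA = 29.379 mm.
Transfer each piece to the vertical centroidal axis using Ī + A·d² with d = x − 29.379:
  web: d = -25.379 mm → contributes +831 253 mm⁴
  top flange (beyond web): d = 12.121 mm → contributes +698 150 mm⁴
  bottom flange (beyond web): d = 12.121 mm → contributes +698 150 mm⁴
Total I = 2 227 552 mm⁴.

Iy ≈ 2.23 × 10⁶ mm⁴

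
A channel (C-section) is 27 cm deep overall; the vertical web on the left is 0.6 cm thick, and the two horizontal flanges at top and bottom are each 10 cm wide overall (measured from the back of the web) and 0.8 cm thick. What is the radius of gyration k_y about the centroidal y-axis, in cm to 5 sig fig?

k_y ≈ 3.1308 cm

Split into non-overlapping primitives; take the origin at the lower-left of the bounding box.
Web: 0.6 × 27, A = 16.2 cm², x = 0.3 cm, Ī = 0.486 cm⁴.
Top flange (beyond web): 9.4 × 0.8, A = 7.52 cm², x = 5.3 cm, Ī = 55.37227 cm⁴.
Bottom flange (beyond web): 9.4 × 0.8, A = 7.52 cm², x = 5.3 cm, Ī = 55.37227 cm⁴.
Centroid: x̄ = ΣA·x / ΣA = 2.70717 cm.
Transfer each piece to the centroidal y-axis using Ī + A·d² with d = x − 2.70717:
  web: d = -2.40717 cm → contributes +94.35639 cm⁴
  top flange (beyond web): d = 2.59283 cm → contributes +105.9275 cm⁴
  bottom flange (beyond web): d = 2.59283 cm → contributes +105.9275 cm⁴
Total I = 306.2113 cm⁴.
Radius of gyration: k = √(I/A) = √(306.2113 / 31.24) = 3.130798 cm.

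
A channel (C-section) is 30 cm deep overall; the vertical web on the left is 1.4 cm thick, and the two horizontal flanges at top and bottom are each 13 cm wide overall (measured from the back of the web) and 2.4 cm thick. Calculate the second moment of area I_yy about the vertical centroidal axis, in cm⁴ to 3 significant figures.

Break the section into simple shapes (no overlaps), measuring from the bottom-left corner of the bounding box.
Web: 1.4 × 30, A = 42 cm², x = 0.7 cm, Ī = 6.86 cm⁴.
Top flange (beyond web): 11.6 × 2.4, A = 27.84 cm², x = 7.2 cm, Ī = 312.18 cm⁴.
Bottom flange (beyond web): 11.6 × 2.4, A = 27.84 cm², x = 7.2 cm, Ī = 312.18 cm⁴.
Centroid: x̄ = ΣA·x / ΣA = 4.4052 cm.
Transfer each piece to the vertical centroidal axis using Ī + A·d² with d = x − 4.4052:
  web: d = -3.7052 cm → contributes +583.44 cm⁴
  top flange (beyond web): d = 2.7948 cm → contributes +529.64 cm⁴
  bottom flange (beyond web): d = 2.7948 cm → contributes +529.64 cm⁴
Total I = 1642.7 cm⁴.

I_yy ≈ 1640 cm⁴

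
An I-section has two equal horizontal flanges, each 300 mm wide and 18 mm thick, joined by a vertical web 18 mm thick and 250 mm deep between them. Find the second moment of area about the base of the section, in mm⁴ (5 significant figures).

I_base ≈ 5.3052 × 10⁸ mm⁴

Split into non-overlapping primitives; take the origin at the lower-left of the bounding box.
Bottom flange: 300 × 18, A = 5 400 mm², y = 9 mm, Ī = 145 800 mm⁴.
Web: 18 × 250, A = 4 500 mm², y = 143 mm, Ī = 23 437 500 mm⁴.
Top flange: 300 × 18, A = 5 400 mm², y = 277 mm, Ī = 145 800 mm⁴.
Transfer each piece to a horizontal axis along the bottom face using Ī + A·d² with d = y − 0:
  bottom flange: d = 9 mm → contributes +583 200 mm⁴
  web: d = 143 mm → contributes +115 458 000 mm⁴
  top flange: d = 277 mm → contributes +414 482 400 mm⁴
Total I = 530 523 600 mm⁴.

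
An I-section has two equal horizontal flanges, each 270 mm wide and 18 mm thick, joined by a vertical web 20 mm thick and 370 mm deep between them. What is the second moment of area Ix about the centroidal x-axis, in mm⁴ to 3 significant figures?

Ix ≈ 4.51 × 10⁸ mm⁴

Decompose the section into non-overlapping parts with the origin at the bottom-left of its bounding rectangle.
Bottom flange: 270 × 18, A = 4 860 mm², y = 9 mm, Ī = 131 220 mm⁴.
Web: 20 × 370, A = 7 400 mm², y = 203 mm, Ī = 84 421 667 mm⁴.
Top flange: 270 × 18, A = 4 860 mm², y = 397 mm, Ī = 131 220 mm⁴.
By symmetry the centroid is at mid-height, ȳ = 203 mm.
Transfer each piece to the centroidal x-axis using Ī + A·d² with d = y − 203:
  bottom flange: d = -194 mm → contributes +183 042 180 mm⁴
  web: d = 0 mm → contributes +84 421 667 mm⁴
  top flange: d = 194 mm → contributes +183 042 180 mm⁴
Total I = 450 506 027 mm⁴.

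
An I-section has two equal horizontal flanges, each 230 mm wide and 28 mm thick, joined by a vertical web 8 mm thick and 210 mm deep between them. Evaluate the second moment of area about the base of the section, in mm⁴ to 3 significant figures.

Split into non-overlapping primitives; take the origin at the lower-left of the bounding box.
Bottom flange: 230 × 28, A = 6 440 mm², y = 14 mm, Ī = 420 747 mm⁴.
Web: 8 × 210, A = 1 680 mm², y = 133 mm, Ī = 6 174 000 mm⁴.
Top flange: 230 × 28, A = 6 440 mm², y = 252 mm, Ī = 420 747 mm⁴.
Transfer each piece to the bottom edge using Ī + A·d² with d = y − 0:
  bottom flange: d = 14 mm → contributes +1 682 987 mm⁴
  web: d = 133 mm → contributes +35 891 520 mm⁴
  top flange: d = 252 mm → contributes +409 386 507 mm⁴
Total I = 446 961 013 mm⁴.

I_base ≈ 4.47 × 10⁸ mm⁴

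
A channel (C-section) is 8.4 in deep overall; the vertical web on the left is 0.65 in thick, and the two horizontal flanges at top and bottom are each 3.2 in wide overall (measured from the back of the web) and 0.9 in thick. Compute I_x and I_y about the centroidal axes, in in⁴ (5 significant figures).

I_x ≈ 96.962 in⁴, I_y ≈ 9.0632 in⁴

Split into non-overlapping primitives; take the origin at the lower-left of the bounding box.
Web: 0.65 × 8.4, A = 5.46 in², y = 4.2 in, Ī = 32.1048 in⁴.
Top flange (beyond web): 2.55 × 0.9, A = 2.295 in², y = 7.95 in, Ī = 0.1549125 in⁴.
Bottom flange (beyond web): 2.55 × 0.9, A = 2.295 in², y = 0.45 in, Ī = 0.1549125 in⁴.
By symmetry the centroid is at mid-height, ȳ = 4.2 in.
Transfer each piece to the centroidal x-axis using Ī + A·d² with d = y − 4.2:
  web: d = 0 in → contributes +32.1048 in⁴
  top flange (beyond web): d = 3.75 in → contributes +32.42835 in⁴
  bottom flange (beyond web): d = -3.75 in → contributes +32.42835 in⁴
Total I = 96.9615 in⁴.
For the y-axis: x̄ = 1.055746 in.
Repeating about the centroidal y-axis gives I_y = 9.063243 in⁴.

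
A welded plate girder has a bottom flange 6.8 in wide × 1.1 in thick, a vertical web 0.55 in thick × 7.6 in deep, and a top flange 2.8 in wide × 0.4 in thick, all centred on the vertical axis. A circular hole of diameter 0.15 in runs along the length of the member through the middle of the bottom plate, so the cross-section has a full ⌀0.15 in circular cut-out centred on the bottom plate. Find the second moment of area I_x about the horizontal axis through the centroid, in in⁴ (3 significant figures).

I_x ≈ 119 in⁴

Break the section into simple shapes (no overlaps), measuring from the bottom-left corner of the bounding box.
Bottom plate: 6.8 × 1.1, A = 7.48 in², y = 0.55 in, Ī = 0.75423 in⁴.
Web plate: 0.55 × 7.6, A = 4.18 in², y = 4.9 in, Ī = 20.12 in⁴.
Top plate: 2.8 × 0.4, A = 1.12 in², y = 8.9 in, Ī = 0.014933 in⁴.
Hole (subtracted): ⌀0.15, A = 0.017671 in², y = 0.55 in, Ī = 0.00002485 in⁴.
Centroid: ȳ = ΣA·y / ΣA = 2.7075 in.
Transfer each piece to the horizontal axis through the centroid using Ī + A·d² with d = y − 2.7075:
  bottom plate: d = -2.1575 in → contributes +35.573 in⁴
  web plate: d = 2.1925 in → contributes +40.213 in⁴
  top plate: d = 6.1925 in → contributes +42.963 in⁴
  hole: d = -2.1575 in → contributes −0.082284 in⁴
Total I = 118.67 in⁴.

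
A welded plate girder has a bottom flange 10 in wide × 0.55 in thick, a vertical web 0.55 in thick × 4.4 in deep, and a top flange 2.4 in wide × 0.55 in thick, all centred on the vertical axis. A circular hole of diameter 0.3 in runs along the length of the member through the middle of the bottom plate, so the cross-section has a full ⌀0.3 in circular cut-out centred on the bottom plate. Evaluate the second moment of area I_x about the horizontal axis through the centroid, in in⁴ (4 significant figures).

Split into non-overlapping primitives; take the origin at the lower-left of the bounding box.
Bottom plate: 10 × 0.55, A = 5.5 in², y = 0.275 in, Ī = 0.138646 in⁴.
Web plate: 0.55 × 4.4, A = 2.42 in², y = 2.75 in, Ī = 3.90427 in⁴.
Top plate: 2.4 × 0.55, A = 1.32 in², y = 5.225 in, Ī = 0.033275 in⁴.
Hole (subtracted): ⌀0.3, A = 0.0706858 in², y = 0.275 in, Ī = 0.000397608 in⁴.
Centroid: ȳ = ΣA·y / ΣA = 1.64081 in.
Transfer each piece to the horizontal axis through the centroid using Ī + A·d² with d = y − 1.64081:
  bottom plate: d = -1.36581 in → contributes +10.3985 in⁴
  web plate: d = 1.10919 in → contributes +6.88162 in⁴
  top plate: d = 3.58419 in → contributes +16.9906 in⁴
  hole: d = -1.36581 in → contributes −0.132257 in⁴
Total I = 34.1384 in⁴.

I_x ≈ 34.14 in⁴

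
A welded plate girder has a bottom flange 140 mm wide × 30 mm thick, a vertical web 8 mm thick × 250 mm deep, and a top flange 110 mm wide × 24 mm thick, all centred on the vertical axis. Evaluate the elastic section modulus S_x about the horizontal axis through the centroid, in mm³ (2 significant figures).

Decompose the section into non-overlapping parts with the origin at the bottom-left of its bounding rectangle.
Bottom plate: 140 × 30, A = 4 200 mm², y = 15 mm, Ī = 315 000 mm⁴.
Web plate: 8 × 250, A = 2 000 mm², y = 155 mm, Ī = 10 416 667 mm⁴.
Top plate: 110 × 24, A = 2 640 mm², y = 292 mm, Ī = 126 720 mm⁴.
Centroid: ȳ = ΣA·y / ΣA = 129.4 mm.
Transfer each piece to the horizontal axis through the centroid using Ī + A·d² with d = y − 129.4:
  bottom plate: d = -114.4 mm → contributes +55 280 173 mm⁴
  web plate: d = 25.6 mm → contributes +11 727 572 mm⁴
  top plate: d = 162.6 mm → contributes +69 926 600 mm⁴
Total I = 136 934 345 mm⁴.
Extreme fibre distance c = 174.6 mm; S = I/c = 784 266 mm³.

S_x ≈ 7.8 × 10⁵ mm³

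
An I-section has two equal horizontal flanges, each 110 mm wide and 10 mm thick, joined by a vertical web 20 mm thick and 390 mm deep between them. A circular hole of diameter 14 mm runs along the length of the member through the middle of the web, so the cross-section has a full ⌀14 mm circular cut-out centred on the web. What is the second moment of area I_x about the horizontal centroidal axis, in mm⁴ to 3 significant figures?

I_x ≈ 1.87 × 10⁸ mm⁴

Break the section into simple shapes (no overlaps), measuring from the bottom-left corner of the bounding box.
Bottom flange: 110 × 10, A = 1 100 mm², y = 5 mm, Ī = 9166.7 mm⁴.
Web: 20 × 390, A = 7 800 mm², y = 205 mm, Ī = 98 865 000 mm⁴.
Top flange: 110 × 10, A = 1 100 mm², y = 405 mm, Ī = 9166.7 mm⁴.
Hole (subtracted): ⌀14, A = 153.94 mm², y = 205 mm, Ī = 1885.7 mm⁴.
By symmetry the centroid is at mid-height, ȳ = 205 mm.
Transfer each piece to the horizontal centroidal axis using Ī + A·d² with d = y − 205:
  bottom flange: d = -200 mm → contributes +44 009 167 mm⁴
  web: d = 0 mm → contributes +98 865 000 mm⁴
  top flange: d = 200 mm → contributes +44 009 167 mm⁴
  hole: d = 0 mm → contributes −1885.7 mm⁴
Total I = 186 881 448 mm⁴.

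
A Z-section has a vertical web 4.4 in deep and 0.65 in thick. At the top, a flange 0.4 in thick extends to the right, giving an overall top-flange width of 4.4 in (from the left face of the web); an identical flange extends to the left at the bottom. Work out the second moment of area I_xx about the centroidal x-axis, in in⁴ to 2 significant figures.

Treat the section as a set of non-overlapping primitives; coordinates are from the bounding-box lower-left.
Web: 0.65 × 4.4, A = 2.86 in², y = 2.2 in, Ī = 4.614 in⁴.
Top flange (beyond web): 3.75 × 0.4, A = 1.5 in², y = 4.2 in, Ī = 0.02 in⁴.
Bottom flange (beyond web): 3.75 × 0.4, A = 1.5 in², y = 0.2 in, Ī = 0.02 in⁴.
Centroid: ȳ = ΣA·y / ΣA = 2.2 in.
Transfer each piece to the centroidal x-axis using Ī + A·d² with d = y − 2.2:
  web: d = 0 in → contributes +4.614 in⁴
  top flange (beyond web): d = 2 in → contributes +6.02 in⁴
  bottom flange (beyond web): d = -2 in → contributes +6.02 in⁴
Total I = 16.65 in⁴.

I_xx ≈ 17 in⁴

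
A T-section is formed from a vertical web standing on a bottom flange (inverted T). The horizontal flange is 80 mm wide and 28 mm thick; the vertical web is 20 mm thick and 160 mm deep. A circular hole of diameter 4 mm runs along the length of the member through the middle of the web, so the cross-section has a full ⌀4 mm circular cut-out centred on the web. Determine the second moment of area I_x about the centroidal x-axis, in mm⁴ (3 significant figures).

Break the section into simple shapes (no overlaps), measuring from the bottom-left corner of the bounding box.
Flange: 80 × 28, A = 2 240 mm², y = 14 mm, Ī = 146 347 mm⁴.
Web: 20 × 160, A = 3 200 mm², y = 108 mm, Ī = 6 826 667 mm⁴.
Hole (subtracted): ⌀4, A = 12.566 mm², y = 108 mm, Ī = 12.566 mm⁴.
Centroid: ȳ = ΣA·y / ΣA = 69.205 mm.
Transfer each piece to the centroidal x-axis using Ī + A·d² with d = y − 69.205:
  flange: d = -55.205 mm → contributes +6 972 829 mm⁴
  web: d = 38.795 mm → contributes +11 642 957 mm⁴
  hole: d = 38.795 mm → contributes −18 926 mm⁴
Total I = 18 596 860 mm⁴.

I_x ≈ 1.86 × 10⁷ mm⁴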